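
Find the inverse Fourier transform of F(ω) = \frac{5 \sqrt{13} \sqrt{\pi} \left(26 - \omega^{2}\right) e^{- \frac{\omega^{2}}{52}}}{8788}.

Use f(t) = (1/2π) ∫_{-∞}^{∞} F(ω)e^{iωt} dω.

f(t) = 5 t^{2} e^{- 13 t^{2}}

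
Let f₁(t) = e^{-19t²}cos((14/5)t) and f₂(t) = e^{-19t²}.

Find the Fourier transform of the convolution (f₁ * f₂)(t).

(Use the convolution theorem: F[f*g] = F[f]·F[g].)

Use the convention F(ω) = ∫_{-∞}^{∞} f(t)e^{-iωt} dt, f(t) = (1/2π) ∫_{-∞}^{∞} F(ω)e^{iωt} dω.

F[f₁*f₂](ω) = \frac{\pi \left(e^{\frac{14 \omega}{95}} + 1\right) e^{- \frac{\omega^{2}}{38} - \frac{7 \omega}{95} - \frac{49}{475}}}{38}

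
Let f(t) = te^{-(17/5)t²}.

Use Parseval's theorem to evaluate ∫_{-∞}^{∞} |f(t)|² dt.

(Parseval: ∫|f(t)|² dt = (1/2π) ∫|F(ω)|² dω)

∫|f(t)|² dt = \frac{5 \sqrt{170} \sqrt{\pi}}{2312}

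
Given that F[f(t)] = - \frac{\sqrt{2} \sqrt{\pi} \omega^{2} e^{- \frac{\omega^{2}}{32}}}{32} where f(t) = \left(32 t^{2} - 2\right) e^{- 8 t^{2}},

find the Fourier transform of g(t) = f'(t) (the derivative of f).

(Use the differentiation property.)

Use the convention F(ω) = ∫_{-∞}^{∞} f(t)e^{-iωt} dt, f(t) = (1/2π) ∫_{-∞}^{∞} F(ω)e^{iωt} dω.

F[g](ω) = - \frac{\sqrt{2} i \sqrt{\pi} \omega^{3} e^{- \frac{\omega^{2}}{32}}}{32}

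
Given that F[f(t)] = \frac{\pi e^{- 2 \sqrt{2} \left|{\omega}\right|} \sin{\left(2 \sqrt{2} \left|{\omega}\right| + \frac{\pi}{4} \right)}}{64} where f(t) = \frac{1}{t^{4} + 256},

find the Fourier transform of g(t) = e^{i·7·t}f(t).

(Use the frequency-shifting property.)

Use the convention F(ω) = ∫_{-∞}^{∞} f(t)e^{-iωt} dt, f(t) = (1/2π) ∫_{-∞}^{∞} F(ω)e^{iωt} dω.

F[g](ω) = \frac{\pi e^{- 2 \sqrt{2} \left|{\omega - 7}\right|} \sin{\left(2 \sqrt{2} \left|{\omega - 7}\right| + \frac{\pi}{4} \right)}}{64}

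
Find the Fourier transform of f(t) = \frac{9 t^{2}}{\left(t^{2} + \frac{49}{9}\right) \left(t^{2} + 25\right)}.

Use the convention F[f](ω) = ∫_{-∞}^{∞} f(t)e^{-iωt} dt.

F(ω) = \frac{405 \pi e^{- 5 \left|{\omega}\right|}}{176} - \frac{189 \pi e^{- \frac{7 \left|{\omega}\right|}{3}}}{176}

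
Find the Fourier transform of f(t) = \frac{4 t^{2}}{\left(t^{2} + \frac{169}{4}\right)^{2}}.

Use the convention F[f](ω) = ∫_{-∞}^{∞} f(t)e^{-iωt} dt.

F(ω) = \frac{2 \pi \left(2 - 13 \left|{\omega}\right|\right) e^{- \frac{13 \left|{\omega}\right|}{2}}}{13}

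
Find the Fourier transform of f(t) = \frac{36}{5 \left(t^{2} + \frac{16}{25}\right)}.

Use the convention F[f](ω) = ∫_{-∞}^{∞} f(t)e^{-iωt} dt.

F(ω) = 9 \pi e^{- \frac{4 \left|{\omega}\right|}{5}}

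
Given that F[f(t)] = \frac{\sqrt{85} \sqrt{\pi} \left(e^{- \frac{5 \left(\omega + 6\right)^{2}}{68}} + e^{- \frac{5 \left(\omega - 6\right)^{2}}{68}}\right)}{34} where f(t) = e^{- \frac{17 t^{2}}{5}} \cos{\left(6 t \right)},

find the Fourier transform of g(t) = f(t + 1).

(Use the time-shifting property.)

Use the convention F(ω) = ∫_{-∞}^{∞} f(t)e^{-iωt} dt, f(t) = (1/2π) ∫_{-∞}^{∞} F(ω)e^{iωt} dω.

F[g](ω) = \frac{\sqrt{85} \sqrt{\pi} \left(e^{\frac{30 \omega}{17}} + 1\right) e^{- \frac{5 \omega^{2}}{68} - \frac{15 \omega}{17} + i \omega - \frac{45}{17}}}{34}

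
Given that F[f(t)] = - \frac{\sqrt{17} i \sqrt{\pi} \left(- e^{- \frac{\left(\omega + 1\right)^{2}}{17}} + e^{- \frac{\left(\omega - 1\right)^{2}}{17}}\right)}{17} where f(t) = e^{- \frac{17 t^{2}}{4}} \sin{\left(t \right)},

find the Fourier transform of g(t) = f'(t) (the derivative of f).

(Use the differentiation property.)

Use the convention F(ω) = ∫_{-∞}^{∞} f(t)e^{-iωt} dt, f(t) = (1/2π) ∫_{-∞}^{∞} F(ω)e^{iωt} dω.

F[g](ω) = \frac{\sqrt{17} \sqrt{\pi} \omega \left(e^{\frac{4 \omega}{17}} - 1\right) e^{- \frac{\omega^{2}}{17} - \frac{2 \omega}{17} - \frac{1}{17}}}{17}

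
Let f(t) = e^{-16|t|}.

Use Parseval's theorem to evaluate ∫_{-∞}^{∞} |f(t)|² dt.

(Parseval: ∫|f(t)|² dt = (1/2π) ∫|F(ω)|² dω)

∫|f(t)|² dt = \frac{1}{16}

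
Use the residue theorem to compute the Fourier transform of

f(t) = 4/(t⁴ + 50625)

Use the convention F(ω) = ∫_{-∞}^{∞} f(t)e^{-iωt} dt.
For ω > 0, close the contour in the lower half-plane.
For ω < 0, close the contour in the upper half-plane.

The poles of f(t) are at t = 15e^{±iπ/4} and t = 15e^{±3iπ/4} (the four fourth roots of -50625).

Let g(z) = f(z)e^{-iωz}; for large |z| the factor e^{-iωz} decays in the lower half-plane when ω > 0 and in the upper half-plane when ω < 0.

Case ω > 0 (lower half-plane, clockwise contour ⇒ F(ω) = -2πi·ΣRes):
  Res_{z = - \frac{15 \sqrt{2}}{2} - \frac{15 \sqrt{2} i}{2}} g(z) = \frac{\sqrt{2} i \left(1 - i\right) e^{\frac{15 \sqrt{2} \omega \left(-1 + i\right)}{2}}}{6750}
  Res_{z = \frac{15 \sqrt{2}}{2} - \frac{15 \sqrt{2} i}{2}} g(z) = \frac{\sqrt{2} i \left(1 + i\right) e^{- \frac{15 \sqrt{2} \omega \left(1 + i\right)}{2}}}{6750}
  F(ω) = -2πi·ΣRes = \frac{\sqrt{2} \pi \left(\left(1 - i\right) e^{15 \sqrt{2} i \omega} + 1 + i\right) e^{- \frac{15 \sqrt{2} \omega \left(1 + i\right)}{2}}}{3375} = \frac{4 \pi e^{- \frac{15 \sqrt{2} \omega}{2}} \sin{\left(\frac{15 \sqrt{2} \omega}{2} + \frac{\pi}{4} \right)}}{3375}

Case ω < 0 (upper half-plane, counterclockwise contour ⇒ F(ω) = +2πi·ΣRes):
  Res_{z = \frac{15 \sqrt{2}}{2} + \frac{15 \sqrt{2} i}{2}} g(z) = \frac{\sqrt{2} i \left(-1 + i\right) e^{\frac{15 \sqrt{2} \omega \left(1 - i\right)}{2}}}{6750}
  Res_{z = - \frac{15 \sqrt{2}}{2} + \frac{15 \sqrt{2} i}{2}} g(z) = \frac{\sqrt{2} \left(1 - i\right) e^{\frac{15 \sqrt{2} \omega \left(1 + i\right)}{2}}}{6750}
  F(ω) = 2πi·ΣRes = - \frac{\sqrt{2} i \pi \left(i \left(1 - i\right) e^{\frac{15 \sqrt{2} \omega \left(1 - i\right)}{2}} - \left(1 - i\right) e^{\frac{15 \sqrt{2} \omega \left(1 + i\right)}{2}}\right)}{3375} = \frac{4 \pi e^{\frac{15 \sqrt{2} \omega}{2}} \cos{\left(\frac{15 \sqrt{2} \omega}{2} + \frac{\pi}{4} \right)}}{3375}

Both cases combine into a single formula in |ω|:

F(ω) = \frac{4 \pi e^{- \frac{15 \sqrt{2} \left|{\omega}\right|}{2}} \sin{\left(\frac{15 \sqrt{2} \left|{\omega}\right|}{2} + \frac{\pi}{4} \right)}}{3375}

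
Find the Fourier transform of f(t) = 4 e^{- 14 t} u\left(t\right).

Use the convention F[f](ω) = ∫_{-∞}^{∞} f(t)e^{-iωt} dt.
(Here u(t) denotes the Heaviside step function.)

F(ω) = \frac{4}{i \omega + 14}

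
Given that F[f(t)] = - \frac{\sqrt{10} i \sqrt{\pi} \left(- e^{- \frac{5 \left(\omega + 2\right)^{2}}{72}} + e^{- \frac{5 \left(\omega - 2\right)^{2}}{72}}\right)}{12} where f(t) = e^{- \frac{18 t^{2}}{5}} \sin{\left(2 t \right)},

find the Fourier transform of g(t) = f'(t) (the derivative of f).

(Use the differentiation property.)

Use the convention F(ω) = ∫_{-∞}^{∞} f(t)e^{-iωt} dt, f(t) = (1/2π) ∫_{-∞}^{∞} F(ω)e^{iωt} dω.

F[g](ω) = \frac{\sqrt{10} \sqrt{\pi} \omega \left(e^{\frac{5 \omega}{9}} - 1\right) e^{- \frac{5 \omega^{2}}{72} - \frac{5 \omega}{18} - \frac{5}{18}}}{12}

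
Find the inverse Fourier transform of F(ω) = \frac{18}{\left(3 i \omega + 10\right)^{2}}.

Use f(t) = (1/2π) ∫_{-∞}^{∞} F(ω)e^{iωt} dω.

f(t) = 2 t e^{- \frac{10 t}{3}} u\left(t\right)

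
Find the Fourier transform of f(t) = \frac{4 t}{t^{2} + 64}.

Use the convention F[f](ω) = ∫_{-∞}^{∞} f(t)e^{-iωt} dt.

F(ω) = - 4 i \pi e^{- 8 \left|{\omega}\right|} \operatorname{sign}{\left(\omega \right)}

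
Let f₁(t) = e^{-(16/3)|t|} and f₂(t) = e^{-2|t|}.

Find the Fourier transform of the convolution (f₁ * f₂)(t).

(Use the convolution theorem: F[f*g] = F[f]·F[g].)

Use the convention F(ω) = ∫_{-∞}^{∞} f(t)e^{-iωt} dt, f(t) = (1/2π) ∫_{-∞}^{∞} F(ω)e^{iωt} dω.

F[f₁*f₂](ω) = \frac{384}{\left(\omega^{2} + 4\right) \left(9 \omega^{2} + 256\right)}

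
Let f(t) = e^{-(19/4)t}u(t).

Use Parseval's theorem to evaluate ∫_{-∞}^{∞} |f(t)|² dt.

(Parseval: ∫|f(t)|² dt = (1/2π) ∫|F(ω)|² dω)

∫|f(t)|² dt = \frac{2}{19}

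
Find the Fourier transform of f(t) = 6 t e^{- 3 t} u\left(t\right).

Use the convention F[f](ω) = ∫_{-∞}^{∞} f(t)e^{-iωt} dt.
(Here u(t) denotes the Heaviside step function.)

F(ω) = \frac{6}{\left(i \omega + 3\right)^{2}}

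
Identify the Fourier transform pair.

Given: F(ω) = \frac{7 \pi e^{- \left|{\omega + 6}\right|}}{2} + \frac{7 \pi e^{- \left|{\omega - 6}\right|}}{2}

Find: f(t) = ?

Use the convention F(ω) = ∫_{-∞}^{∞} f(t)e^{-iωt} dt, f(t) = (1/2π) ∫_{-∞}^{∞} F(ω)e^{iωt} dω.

f(t) = \frac{7 \cos{\left(6 t \right)}}{t^{2} + 1}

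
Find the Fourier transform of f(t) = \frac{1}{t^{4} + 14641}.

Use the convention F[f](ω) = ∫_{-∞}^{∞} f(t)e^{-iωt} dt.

F(ω) = \frac{\pi e^{- \frac{11 \sqrt{2} \left|{\omega}\right|}{2}} \sin{\left(\frac{11 \sqrt{2} \left|{\omega}\right|}{2} + \frac{\pi}{4} \right)}}{1331}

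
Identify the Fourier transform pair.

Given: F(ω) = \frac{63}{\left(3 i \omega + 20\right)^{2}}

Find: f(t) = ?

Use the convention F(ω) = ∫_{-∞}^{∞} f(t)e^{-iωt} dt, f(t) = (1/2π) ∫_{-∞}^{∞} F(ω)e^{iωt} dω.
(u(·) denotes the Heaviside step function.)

f(t) = 7 t e^{- \frac{20 t}{3}} u\left(t\right)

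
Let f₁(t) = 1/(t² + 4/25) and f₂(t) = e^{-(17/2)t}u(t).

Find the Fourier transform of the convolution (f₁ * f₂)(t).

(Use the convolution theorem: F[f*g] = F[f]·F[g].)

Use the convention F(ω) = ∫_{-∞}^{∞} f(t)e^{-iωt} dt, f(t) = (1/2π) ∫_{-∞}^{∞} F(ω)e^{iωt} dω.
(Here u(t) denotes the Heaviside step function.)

F[f₁*f₂](ω) = \frac{5 \pi e^{- \frac{2 \left|{\omega}\right|}{5}}}{2 i \omega + 17}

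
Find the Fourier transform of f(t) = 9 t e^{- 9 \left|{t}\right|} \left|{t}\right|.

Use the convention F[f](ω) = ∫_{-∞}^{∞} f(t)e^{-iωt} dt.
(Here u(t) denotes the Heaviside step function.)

F(ω) = \frac{36 i \omega \left(\omega^{2} - 243\right)}{\left(\omega^{2} + 81\right)^{3}}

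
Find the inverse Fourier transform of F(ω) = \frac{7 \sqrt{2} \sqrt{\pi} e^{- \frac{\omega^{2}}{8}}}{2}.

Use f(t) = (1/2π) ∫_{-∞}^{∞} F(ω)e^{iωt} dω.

f(t) = 7 e^{- 2 t^{2}}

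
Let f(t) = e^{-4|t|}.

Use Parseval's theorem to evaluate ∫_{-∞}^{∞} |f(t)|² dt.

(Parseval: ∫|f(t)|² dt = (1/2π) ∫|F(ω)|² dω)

∫|f(t)|² dt = \frac{1}{4}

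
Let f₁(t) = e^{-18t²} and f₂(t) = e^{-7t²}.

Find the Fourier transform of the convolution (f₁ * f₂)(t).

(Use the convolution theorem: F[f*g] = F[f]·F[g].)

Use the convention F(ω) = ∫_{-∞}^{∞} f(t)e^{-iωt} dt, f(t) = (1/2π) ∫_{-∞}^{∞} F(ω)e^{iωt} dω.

F[f₁*f₂](ω) = \frac{\sqrt{14} \pi e^{- \frac{25 \omega^{2}}{504}}}{42}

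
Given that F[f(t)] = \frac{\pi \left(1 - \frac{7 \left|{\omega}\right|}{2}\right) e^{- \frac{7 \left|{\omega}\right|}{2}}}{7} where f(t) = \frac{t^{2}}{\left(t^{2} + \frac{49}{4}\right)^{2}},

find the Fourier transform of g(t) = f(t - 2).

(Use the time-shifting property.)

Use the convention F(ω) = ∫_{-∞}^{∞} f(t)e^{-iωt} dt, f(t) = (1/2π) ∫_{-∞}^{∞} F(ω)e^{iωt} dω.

F[g](ω) = \frac{\pi \left(2 - 7 \left|{\omega}\right|\right) e^{- 2 i \omega - \frac{7 \left|{\omega}\right|}{2}}}{14}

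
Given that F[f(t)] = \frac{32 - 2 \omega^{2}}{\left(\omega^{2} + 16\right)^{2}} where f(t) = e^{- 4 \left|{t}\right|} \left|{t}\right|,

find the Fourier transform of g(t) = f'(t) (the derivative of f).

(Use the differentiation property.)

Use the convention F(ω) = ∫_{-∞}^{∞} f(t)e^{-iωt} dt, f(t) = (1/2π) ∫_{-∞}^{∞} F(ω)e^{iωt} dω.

F[g](ω) = - \frac{2 i \omega \left(\omega^{2} - 16\right)}{\left(\omega^{2} + 16\right)^{2}}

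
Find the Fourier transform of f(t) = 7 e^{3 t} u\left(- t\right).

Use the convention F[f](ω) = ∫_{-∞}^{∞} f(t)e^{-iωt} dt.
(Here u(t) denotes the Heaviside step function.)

F(ω) = - \frac{7}{i \omega - 3}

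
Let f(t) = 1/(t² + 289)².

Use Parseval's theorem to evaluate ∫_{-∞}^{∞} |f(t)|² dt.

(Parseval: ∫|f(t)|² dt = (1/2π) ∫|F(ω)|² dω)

∫|f(t)|² dt = \frac{5 \pi}{6565418768}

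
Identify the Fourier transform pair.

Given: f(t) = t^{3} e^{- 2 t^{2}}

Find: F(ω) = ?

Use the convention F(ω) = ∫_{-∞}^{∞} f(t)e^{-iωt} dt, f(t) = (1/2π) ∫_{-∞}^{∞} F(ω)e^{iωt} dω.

F(ω) = \frac{\sqrt{2} i \sqrt{\pi} \omega \left(\omega^{2} - 12\right) e^{- \frac{\omega^{2}}{8}}}{128}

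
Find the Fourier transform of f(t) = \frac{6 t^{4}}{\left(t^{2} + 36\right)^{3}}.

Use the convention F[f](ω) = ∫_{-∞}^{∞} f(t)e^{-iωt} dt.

F(ω) = \frac{3 \pi \left(12 \omega^{2} - 10 \left|{\omega}\right| + 1\right) e^{- 6 \left|{\omega}\right|}}{8}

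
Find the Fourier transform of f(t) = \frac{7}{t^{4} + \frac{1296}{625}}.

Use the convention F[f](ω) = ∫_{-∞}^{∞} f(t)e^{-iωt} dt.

F(ω) = \frac{875 \pi e^{- \frac{3 \sqrt{2} \left|{\omega}\right|}{5}} \sin{\left(\frac{3 \sqrt{2} \left|{\omega}\right|}{5} + \frac{\pi}{4} \right)}}{216}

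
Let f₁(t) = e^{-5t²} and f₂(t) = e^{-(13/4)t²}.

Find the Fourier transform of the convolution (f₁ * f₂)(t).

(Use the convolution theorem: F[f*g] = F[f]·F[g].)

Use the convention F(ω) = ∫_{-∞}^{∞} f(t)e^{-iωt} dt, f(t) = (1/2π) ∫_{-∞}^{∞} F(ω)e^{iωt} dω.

F[f₁*f₂](ω) = \frac{2 \sqrt{65} \pi e^{- \frac{33 \omega^{2}}{260}}}{65}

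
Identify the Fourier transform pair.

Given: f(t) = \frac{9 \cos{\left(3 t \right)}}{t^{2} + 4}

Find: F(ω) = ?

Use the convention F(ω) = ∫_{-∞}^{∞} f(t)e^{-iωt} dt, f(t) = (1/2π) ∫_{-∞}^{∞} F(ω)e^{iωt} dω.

F(ω) = \frac{9 \pi e^{- 2 \left|{\omega + 3}\right|}}{4} + \frac{9 \pi e^{- 2 \left|{\omega - 3}\right|}}{4}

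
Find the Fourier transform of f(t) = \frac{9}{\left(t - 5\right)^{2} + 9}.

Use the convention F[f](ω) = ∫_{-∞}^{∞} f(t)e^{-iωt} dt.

F(ω) = 3 \pi e^{- 5 i \omega - 3 \left|{\omega}\right|}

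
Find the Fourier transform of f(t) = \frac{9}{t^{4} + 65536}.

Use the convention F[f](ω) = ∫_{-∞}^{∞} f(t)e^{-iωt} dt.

F(ω) = \frac{9 \pi e^{- 8 \sqrt{2} \left|{\omega}\right|} \sin{\left(8 \sqrt{2} \left|{\omega}\right| + \frac{\pi}{4} \right)}}{4096}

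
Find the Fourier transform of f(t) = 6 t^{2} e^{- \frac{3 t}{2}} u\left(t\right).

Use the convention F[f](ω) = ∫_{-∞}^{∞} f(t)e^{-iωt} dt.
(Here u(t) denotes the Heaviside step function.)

F(ω) = \frac{96}{\left(2 i \omega + 3\right)^{3}}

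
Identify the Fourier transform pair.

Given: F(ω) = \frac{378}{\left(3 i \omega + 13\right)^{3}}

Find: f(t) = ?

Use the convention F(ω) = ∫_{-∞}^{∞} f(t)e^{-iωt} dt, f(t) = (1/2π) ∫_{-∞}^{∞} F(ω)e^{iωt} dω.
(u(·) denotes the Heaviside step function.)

f(t) = 7 t^{2} e^{- \frac{13 t}{3}} u\left(t\right)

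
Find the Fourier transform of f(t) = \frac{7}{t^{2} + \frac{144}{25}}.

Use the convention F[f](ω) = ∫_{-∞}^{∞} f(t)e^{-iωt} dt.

F(ω) = \frac{35 \pi e^{- \frac{12 \left|{\omega}\right|}{5}}}{12}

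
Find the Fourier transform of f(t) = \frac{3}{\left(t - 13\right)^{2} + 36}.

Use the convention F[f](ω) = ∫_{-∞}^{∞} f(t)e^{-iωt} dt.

F(ω) = \frac{\pi e^{- 13 i \omega - 6 \left|{\omega}\right|}}{2}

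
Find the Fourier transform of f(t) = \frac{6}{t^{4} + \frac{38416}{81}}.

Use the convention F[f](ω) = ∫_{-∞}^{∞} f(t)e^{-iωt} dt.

F(ω) = \frac{81 \pi e^{- \frac{7 \sqrt{2} \left|{\omega}\right|}{3}} \sin{\left(\frac{7 \sqrt{2} \left|{\omega}\right|}{3} + \frac{\pi}{4} \right)}}{1372}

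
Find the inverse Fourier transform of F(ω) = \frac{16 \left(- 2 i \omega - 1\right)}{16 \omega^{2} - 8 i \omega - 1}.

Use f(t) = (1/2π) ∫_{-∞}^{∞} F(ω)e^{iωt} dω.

f(t) = 2 \left(\frac{t}{4} + 1\right) e^{- \frac{t}{4}} u\left(t\right)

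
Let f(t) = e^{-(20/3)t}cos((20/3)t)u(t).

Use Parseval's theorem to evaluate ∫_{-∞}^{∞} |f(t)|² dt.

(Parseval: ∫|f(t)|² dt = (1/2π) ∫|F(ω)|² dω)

∫|f(t)|² dt = \frac{9}{160}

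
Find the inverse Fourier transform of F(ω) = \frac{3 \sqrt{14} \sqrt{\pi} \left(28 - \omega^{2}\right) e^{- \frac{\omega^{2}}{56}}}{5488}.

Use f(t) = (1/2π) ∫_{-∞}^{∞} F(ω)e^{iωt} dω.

f(t) = 6 t^{2} e^{- 14 t^{2}}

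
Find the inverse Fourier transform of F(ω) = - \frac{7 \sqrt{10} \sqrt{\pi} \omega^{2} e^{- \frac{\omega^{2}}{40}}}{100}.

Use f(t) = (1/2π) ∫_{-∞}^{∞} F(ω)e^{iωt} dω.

f(t) = 7 \left(40 t^{2} - 2\right) e^{- 10 t^{2}}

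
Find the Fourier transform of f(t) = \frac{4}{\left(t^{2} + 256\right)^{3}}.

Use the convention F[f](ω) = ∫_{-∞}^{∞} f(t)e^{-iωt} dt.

F(ω) = \frac{\pi \left(256 \omega^{2} + 48 \left|{\omega}\right| + 3\right) e^{- 16 \left|{\omega}\right|}}{2097152}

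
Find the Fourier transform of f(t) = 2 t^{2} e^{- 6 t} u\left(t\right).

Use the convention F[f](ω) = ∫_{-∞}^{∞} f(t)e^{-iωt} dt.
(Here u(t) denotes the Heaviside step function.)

F(ω) = \frac{4}{\left(i \omega + 6\right)^{3}}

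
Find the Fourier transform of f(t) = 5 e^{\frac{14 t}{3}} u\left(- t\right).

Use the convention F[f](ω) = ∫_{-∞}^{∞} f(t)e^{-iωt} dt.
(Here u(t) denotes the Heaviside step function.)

F(ω) = - \frac{15}{3 i \omega - 14}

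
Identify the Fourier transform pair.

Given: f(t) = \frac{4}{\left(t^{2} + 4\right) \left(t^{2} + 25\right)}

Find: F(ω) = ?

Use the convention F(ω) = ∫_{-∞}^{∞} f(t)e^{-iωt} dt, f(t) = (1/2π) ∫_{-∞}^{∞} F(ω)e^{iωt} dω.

F(ω) = \frac{2 \pi \left(5 e^{3 \left|{\omega}\right|} - 2\right) e^{- 5 \left|{\omega}\right|}}{105}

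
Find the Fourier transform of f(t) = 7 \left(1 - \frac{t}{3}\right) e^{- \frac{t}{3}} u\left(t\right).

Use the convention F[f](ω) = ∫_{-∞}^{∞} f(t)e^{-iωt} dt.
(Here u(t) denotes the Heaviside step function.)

F(ω) = \frac{63 i \omega}{- 9 \omega^{2} + 6 i \omega + 1}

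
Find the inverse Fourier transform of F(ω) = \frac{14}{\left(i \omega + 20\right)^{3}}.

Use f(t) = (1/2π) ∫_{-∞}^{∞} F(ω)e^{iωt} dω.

f(t) = 7 t^{2} e^{- 20 t} u\left(t\right)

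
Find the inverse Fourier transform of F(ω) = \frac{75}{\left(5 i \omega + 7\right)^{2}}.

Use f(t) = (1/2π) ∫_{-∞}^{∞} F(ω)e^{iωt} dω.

f(t) = 3 t e^{- \frac{7 t}{5}} u\left(t\right)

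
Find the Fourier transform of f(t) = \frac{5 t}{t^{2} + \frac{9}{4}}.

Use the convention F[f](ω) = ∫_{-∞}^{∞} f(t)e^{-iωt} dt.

F(ω) = - 5 i \pi e^{- \frac{3 \left|{\omega}\right|}{2}} \operatorname{sign}{\left(\omega \right)}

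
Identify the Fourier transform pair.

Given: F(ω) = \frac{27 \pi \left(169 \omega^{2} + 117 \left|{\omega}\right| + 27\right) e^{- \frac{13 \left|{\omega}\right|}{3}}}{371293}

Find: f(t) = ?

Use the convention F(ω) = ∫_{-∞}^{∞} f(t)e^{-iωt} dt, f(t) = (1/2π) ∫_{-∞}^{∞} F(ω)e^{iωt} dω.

f(t) = \frac{8}{\left(t^{2} + \frac{169}{9}\right)^{3}}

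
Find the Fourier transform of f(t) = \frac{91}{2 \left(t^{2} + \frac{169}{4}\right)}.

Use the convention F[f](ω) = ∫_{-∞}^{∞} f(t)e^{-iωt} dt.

F(ω) = 7 \pi e^{- \frac{13 \left|{\omega}\right|}{2}}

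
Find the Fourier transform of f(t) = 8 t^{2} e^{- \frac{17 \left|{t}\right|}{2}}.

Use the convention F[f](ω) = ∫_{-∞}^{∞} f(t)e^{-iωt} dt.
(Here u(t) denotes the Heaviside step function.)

F(ω) = \frac{4352 \left(289 - 12 \omega^{2}\right)}{\left(4 \omega^{2} + 289\right)^{3}}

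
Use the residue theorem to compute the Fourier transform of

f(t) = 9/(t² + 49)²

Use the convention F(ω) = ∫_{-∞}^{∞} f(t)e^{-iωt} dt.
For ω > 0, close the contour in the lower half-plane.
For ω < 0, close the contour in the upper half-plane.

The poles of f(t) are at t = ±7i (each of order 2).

Let g(z) = f(z)e^{-iωz}; for large |z| the factor e^{-iωz} decays in the lower half-plane when ω > 0 and in the upper half-plane when ω < 0.

Case ω > 0 (lower half-plane, clockwise contour ⇒ F(ω) = -2πi·ΣRes):
  Res_{z = - 7 i} g(z) = \frac{9 i \left(7 \omega + 1\right) e^{- 7 \omega}}{1372} (pole of order 2)
  F(ω) = -2πi·ΣRes = \frac{9 \pi \left(7 \omega + 1\right) e^{- 7 \omega}}{686}

Case ω < 0 (upper half-plane, counterclockwise contour ⇒ F(ω) = +2πi·ΣRes):
  Res_{z = 7 i} g(z) = \frac{9 i \left(7 \omega - 1\right) e^{7 \omega}}{1372} (pole of order 2)
  F(ω) = 2πi·ΣRes = \frac{9 \pi \left(1 - 7 \omega\right) e^{7 \omega}}{686}

Both cases combine into a single formula in |ω|:

F(ω) = \frac{9 \pi \left(7 \left|{\omega}\right| + 1\right) e^{- 7 \left|{\omega}\right|}}{686}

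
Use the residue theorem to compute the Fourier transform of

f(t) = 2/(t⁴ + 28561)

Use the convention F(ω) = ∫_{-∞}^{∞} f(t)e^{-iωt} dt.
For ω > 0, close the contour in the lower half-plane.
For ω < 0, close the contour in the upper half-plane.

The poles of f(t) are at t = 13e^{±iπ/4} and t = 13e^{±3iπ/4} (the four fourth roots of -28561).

Let g(z) = f(z)e^{-iωz}; for large |z| the factor e^{-iωz} decays in the lower half-plane when ω > 0 and in the upper half-plane when ω < 0.

Case ω > 0 (lower half-plane, clockwise contour ⇒ F(ω) = -2πi·ΣRes):
  Res_{z = - \frac{13 \sqrt{2}}{2} - \frac{13 \sqrt{2} i}{2}} g(z) = \frac{\sqrt{2} i \left(1 - i\right) e^{\frac{13 \sqrt{2} \omega \left(-1 + i\right)}{2}}}{8788}
  Res_{z = \frac{13 \sqrt{2}}{2} - \frac{13 \sqrt{2} i}{2}} g(z) = \frac{\sqrt{2} i \left(1 + i\right) e^{- \frac{13 \sqrt{2} \omega \left(1 + i\right)}{2}}}{8788}
  F(ω) = -2πi·ΣRes = \frac{\sqrt{2} \pi \left(1 - i\right) \left(e^{13 \sqrt{2} i \omega} + i\right) e^{- \frac{13 \sqrt{2} \omega \left(1 + i\right)}{2}}}{4394} = \frac{2 \pi e^{- \frac{13 \sqrt{2} \omega}{2}} \sin{\left(\frac{13 \sqrt{2} \omega}{2} + \frac{\pi}{4} \right)}}{2197}

Case ω < 0 (upper half-plane, counterclockwise contour ⇒ F(ω) = +2πi·ΣRes):
  Res_{z = \frac{13 \sqrt{2}}{2} + \frac{13 \sqrt{2} i}{2}} g(z) = \frac{\sqrt{2} i \left(-1 + i\right) e^{\frac{13 \sqrt{2} \omega \left(1 - i\right)}{2}}}{8788}
  Res_{z = - \frac{13 \sqrt{2}}{2} + \frac{13 \sqrt{2} i}{2}} g(z) = \frac{\sqrt{2} \left(1 - i\right) e^{\frac{13 \sqrt{2} \omega \left(1 + i\right)}{2}}}{8788}
  F(ω) = 2πi·ΣRes = - \frac{\sqrt{2} i \pi \left(i \left(1 - i\right) e^{\frac{13 \sqrt{2} \omega \left(1 - i\right)}{2}} - \left(1 - i\right) e^{\frac{13 \sqrt{2} \omega \left(1 + i\right)}{2}}\right)}{4394} = \frac{2 \pi e^{\frac{13 \sqrt{2} \omega}{2}} \cos{\left(\frac{13 \sqrt{2} \omega}{2} + \frac{\pi}{4} \right)}}{2197}

Both cases combine into a single formula in |ω|:

F(ω) = \frac{2 \pi e^{- \frac{13 \sqrt{2} \left|{\omega}\right|}{2}} \sin{\left(\frac{13 \sqrt{2} \left|{\omega}\right|}{2} + \frac{\pi}{4} \right)}}{2197}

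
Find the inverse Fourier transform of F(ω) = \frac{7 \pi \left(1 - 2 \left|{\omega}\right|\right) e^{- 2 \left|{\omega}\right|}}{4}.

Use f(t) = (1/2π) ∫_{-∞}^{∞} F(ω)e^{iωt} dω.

f(t) = \frac{7 t^{2}}{\left(t^{2} + 4\right)^{2}}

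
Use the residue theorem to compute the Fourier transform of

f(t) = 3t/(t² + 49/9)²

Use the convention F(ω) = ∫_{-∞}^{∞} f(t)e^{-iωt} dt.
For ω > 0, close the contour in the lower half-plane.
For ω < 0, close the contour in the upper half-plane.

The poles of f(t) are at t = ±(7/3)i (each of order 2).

Let g(z) = f(z)e^{-iωz}; for large |z| the factor e^{-iωz} decays in the lower half-plane when ω > 0 and in the upper half-plane when ω < 0.

Case ω > 0 (lower half-plane, clockwise contour ⇒ F(ω) = -2πi·ΣRes):
  Res_{z = - \frac{7 i}{3}} g(z) = \frac{9 \omega e^{- \frac{7 \omega}{3}}}{28} (pole of order 2)
  F(ω) = -2πi·ΣRes = - \frac{9 i \pi \omega e^{- \frac{7 \omega}{3}}}{14}

Case ω < 0 (upper half-plane, counterclockwise contour ⇒ F(ω) = +2πi·ΣRes):
  Res_{z = \frac{7 i}{3}} g(z) = - \frac{9 \omega e^{\frac{7 \omega}{3}}}{28} (pole of order 2)
  F(ω) = 2πi·ΣRes = - \frac{9 i \pi \omega e^{\frac{7 \omega}{3}}}{14}

Both cases combine into a single formula in |ω|:

F(ω) = - \frac{9 i \pi \omega e^{- \frac{7 \left|{\omega}\right|}{3}}}{14}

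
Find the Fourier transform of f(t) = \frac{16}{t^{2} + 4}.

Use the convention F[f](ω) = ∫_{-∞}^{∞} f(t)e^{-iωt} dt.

F(ω) = 8 \pi e^{- 2 \left|{\omega}\right|}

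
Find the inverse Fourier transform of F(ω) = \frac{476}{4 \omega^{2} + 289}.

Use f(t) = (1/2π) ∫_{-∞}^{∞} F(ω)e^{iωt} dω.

f(t) = 7 e^{- \frac{17 \left|{t}\right|}{2}}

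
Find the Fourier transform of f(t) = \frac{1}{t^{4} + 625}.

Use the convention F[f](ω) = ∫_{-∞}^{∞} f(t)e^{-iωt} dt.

F(ω) = \frac{\pi e^{- \frac{5 \sqrt{2} \left|{\omega}\right|}{2}} \sin{\left(\frac{5 \sqrt{2} \left|{\omega}\right|}{2} + \frac{\pi}{4} \right)}}{125}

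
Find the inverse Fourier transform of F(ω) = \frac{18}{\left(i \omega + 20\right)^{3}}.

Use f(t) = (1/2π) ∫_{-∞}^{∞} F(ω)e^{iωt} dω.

f(t) = 9 t^{2} e^{- 20 t} u\left(t\right)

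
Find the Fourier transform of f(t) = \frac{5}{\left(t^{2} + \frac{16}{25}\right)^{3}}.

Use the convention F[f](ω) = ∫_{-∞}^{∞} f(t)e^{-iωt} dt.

F(ω) = \frac{625 \pi \left(16 \omega^{2} + 60 \left|{\omega}\right| + 75\right) e^{- \frac{4 \left|{\omega}\right|}{5}}}{8192}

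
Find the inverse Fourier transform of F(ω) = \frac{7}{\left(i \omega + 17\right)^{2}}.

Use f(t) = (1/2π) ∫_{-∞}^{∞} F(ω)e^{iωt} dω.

f(t) = 7 t e^{- 17 t} u\left(t\right)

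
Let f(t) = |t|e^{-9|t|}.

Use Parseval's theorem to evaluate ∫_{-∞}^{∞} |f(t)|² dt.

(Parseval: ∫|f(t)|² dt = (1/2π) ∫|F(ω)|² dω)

∫|f(t)|² dt = \frac{1}{1458}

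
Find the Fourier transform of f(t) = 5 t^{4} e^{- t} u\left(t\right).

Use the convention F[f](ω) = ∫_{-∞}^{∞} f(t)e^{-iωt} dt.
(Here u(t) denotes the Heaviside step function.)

F(ω) = \frac{120}{\left(i \omega + 1\right)^{5}}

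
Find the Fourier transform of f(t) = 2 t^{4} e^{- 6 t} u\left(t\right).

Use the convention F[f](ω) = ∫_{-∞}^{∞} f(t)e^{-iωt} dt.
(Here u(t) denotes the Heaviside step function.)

F(ω) = \frac{48}{\left(i \omega + 6\right)^{5}}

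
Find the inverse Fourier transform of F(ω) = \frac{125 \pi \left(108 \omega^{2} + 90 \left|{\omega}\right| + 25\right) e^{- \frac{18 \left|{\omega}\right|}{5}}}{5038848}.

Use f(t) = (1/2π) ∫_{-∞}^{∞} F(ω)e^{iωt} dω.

f(t) = \frac{1}{\left(t^{2} + \frac{324}{25}\right)^{3}}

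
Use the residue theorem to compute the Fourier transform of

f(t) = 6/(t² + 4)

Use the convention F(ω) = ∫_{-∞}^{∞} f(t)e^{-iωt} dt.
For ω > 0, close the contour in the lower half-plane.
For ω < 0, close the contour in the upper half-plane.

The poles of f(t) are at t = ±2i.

Let g(z) = f(z)e^{-iωz}; for large |z| the factor e^{-iωz} decays in the lower half-plane when ω > 0 and in the upper half-plane when ω < 0.

Case ω > 0 (lower half-plane, clockwise contour ⇒ F(ω) = -2πi·ΣRes):
  Res_{z = - 2 i} g(z) = \frac{3 i e^{- 2 \omega}}{2}
  F(ω) = -2πi·ΣRes = 3 \pi e^{- 2 \omega}

Case ω < 0 (upper half-plane, counterclockwise contour ⇒ F(ω) = +2πi·ΣRes):
  Res_{z = 2 i} g(z) = - \frac{3 i e^{2 \omega}}{2}
  F(ω) = 2πi·ΣRes = 3 \pi e^{2 \omega}

Both cases combine into a single formula in |ω|:

F(ω) = 3 \pi e^{- 2 \left|{\omega}\right|}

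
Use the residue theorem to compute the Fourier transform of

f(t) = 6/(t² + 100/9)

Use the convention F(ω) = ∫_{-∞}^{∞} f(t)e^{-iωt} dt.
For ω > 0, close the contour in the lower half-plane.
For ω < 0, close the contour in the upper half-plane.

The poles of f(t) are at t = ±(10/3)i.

Let g(z) = f(z)e^{-iωz}; for large |z| the factor e^{-iωz} decays in the lower half-plane when ω > 0 and in the upper half-plane when ω < 0.

Case ω > 0 (lower half-plane, clockwise contour ⇒ F(ω) = -2πi·ΣRes):
  Res_{z = - \frac{10 i}{3}} g(z) = \frac{9 i e^{- \frac{10 \omega}{3}}}{10}
  F(ω) = -2πi·ΣRes = \frac{9 \pi e^{- \frac{10 \omega}{3}}}{5}

Case ω < 0 (upper half-plane, counterclockwise contour ⇒ F(ω) = +2πi·ΣRes):
  Res_{z = \frac{10 i}{3}} g(z) = - \frac{9 i e^{\frac{10 \omega}{3}}}{10}
  F(ω) = 2πi·ΣRes = \frac{9 \pi e^{\frac{10 \omega}{3}}}{5}

Both cases combine into a single formula in |ω|:

F(ω) = \frac{9 \pi e^{- \frac{10 \left|{\omega}\right|}{3}}}{5}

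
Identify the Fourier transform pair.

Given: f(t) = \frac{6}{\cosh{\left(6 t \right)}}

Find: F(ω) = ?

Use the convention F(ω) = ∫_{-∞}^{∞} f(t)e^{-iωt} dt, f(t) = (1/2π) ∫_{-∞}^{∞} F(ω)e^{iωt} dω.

F(ω) = \frac{\pi}{\cosh{\left(\frac{\pi \omega}{12} \right)}}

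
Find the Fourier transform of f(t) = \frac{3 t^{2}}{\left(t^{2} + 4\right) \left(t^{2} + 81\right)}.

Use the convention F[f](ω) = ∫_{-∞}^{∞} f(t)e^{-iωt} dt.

F(ω) = \frac{3 \pi \left(9 - 2 e^{7 \left|{\omega}\right|}\right) e^{- 9 \left|{\omega}\right|}}{77}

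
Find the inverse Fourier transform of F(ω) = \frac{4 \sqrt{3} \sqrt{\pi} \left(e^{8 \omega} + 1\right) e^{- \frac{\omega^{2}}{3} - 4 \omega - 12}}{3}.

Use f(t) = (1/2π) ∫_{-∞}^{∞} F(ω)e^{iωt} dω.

f(t) = 4 e^{- \frac{3 t^{2}}{4}} \cos{\left(6 t \right)}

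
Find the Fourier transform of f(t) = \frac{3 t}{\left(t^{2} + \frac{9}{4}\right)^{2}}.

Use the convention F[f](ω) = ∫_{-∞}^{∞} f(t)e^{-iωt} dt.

F(ω) = - i \pi \omega e^{- \frac{3 \left|{\omega}\right|}{2}}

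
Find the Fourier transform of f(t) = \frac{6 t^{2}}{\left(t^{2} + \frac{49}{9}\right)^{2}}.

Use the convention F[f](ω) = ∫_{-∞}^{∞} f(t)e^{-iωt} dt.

F(ω) = \frac{3 \pi \left(3 - 7 \left|{\omega}\right|\right) e^{- \frac{7 \left|{\omega}\right|}{3}}}{7}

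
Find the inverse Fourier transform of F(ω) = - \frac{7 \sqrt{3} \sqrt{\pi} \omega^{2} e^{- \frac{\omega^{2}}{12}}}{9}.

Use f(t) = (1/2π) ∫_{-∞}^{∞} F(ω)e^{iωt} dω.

f(t) = 7 \left(12 t^{2} - 2\right) e^{- 3 t^{2}}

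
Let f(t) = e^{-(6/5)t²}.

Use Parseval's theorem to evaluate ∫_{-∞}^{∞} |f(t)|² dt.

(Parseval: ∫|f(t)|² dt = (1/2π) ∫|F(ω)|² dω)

∫|f(t)|² dt = \frac{\sqrt{15} \sqrt{\pi}}{6}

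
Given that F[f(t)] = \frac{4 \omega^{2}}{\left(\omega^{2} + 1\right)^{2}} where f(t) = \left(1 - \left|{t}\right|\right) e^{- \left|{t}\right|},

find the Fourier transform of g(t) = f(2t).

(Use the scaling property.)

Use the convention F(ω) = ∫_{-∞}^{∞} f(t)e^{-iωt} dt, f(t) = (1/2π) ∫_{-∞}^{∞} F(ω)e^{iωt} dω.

F[g](ω) = \frac{8 \omega^{2}}{\left(\omega^{2} + 4\right)^{2}}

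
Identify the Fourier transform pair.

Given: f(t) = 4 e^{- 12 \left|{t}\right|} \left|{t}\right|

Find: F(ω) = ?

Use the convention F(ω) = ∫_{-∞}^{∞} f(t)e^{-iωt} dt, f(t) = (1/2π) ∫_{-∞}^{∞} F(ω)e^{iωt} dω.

F(ω) = \frac{8 \left(144 - \omega^{2}\right)}{\left(\omega^{2} + 144\right)^{2}}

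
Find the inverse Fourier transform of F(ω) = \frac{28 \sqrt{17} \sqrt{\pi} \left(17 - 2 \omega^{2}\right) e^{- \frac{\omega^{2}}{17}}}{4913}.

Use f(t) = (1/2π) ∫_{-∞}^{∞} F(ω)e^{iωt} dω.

f(t) = 7 t^{2} e^{- \frac{17 t^{2}}{4}}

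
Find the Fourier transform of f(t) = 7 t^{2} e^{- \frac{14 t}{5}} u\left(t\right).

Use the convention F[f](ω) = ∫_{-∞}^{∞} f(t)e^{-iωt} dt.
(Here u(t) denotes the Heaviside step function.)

F(ω) = \frac{1750}{\left(5 i \omega + 14\right)^{3}}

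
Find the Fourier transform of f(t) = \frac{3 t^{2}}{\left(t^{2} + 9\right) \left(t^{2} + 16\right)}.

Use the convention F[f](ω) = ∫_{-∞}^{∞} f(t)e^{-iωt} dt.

F(ω) = \frac{3 \pi \left(4 - 3 e^{\left|{\omega}\right|}\right) e^{- 4 \left|{\omega}\right|}}{7}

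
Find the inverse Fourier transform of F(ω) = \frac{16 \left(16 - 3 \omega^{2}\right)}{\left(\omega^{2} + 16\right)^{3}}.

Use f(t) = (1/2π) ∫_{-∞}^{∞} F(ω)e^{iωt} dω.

f(t) = t^{2} e^{- 4 \left|{t}\right|}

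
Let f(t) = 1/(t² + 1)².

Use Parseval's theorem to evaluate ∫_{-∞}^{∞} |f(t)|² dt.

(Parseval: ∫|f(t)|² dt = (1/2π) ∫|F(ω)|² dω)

∫|f(t)|² dt = \frac{5 \pi}{16}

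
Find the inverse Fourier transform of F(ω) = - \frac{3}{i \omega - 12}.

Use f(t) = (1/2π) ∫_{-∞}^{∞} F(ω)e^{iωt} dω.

f(t) = 3 e^{12 t} u\left(- t\right)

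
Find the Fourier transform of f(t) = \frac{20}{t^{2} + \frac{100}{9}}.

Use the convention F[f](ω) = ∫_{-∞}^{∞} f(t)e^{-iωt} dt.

F(ω) = 6 \pi e^{- \frac{10 \left|{\omega}\right|}{3}}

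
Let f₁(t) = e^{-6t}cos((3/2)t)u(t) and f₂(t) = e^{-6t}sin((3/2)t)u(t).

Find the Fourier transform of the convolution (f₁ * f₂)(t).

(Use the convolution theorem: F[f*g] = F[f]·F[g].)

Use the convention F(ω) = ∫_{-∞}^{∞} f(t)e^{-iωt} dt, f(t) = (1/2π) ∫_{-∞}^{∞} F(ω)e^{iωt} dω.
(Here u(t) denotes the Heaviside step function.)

F[f₁*f₂](ω) = \frac{24 \left(i \omega + 6\right)}{\left(4 \left(i \omega + 6\right)^{2} + 9\right)^{2}}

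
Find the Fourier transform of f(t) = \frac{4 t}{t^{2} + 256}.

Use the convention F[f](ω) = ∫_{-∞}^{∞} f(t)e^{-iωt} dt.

F(ω) = - 4 i \pi e^{- 16 \left|{\omega}\right|} \operatorname{sign}{\left(\omega \right)}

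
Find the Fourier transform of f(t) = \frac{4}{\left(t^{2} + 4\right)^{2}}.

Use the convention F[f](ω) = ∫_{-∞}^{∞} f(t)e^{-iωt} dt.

F(ω) = \frac{\pi \left(2 \left|{\omega}\right| + 1\right) e^{- 2 \left|{\omega}\right|}}{4}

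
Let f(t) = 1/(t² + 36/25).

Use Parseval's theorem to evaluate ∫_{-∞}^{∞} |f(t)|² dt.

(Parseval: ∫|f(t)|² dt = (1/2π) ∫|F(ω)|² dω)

∫|f(t)|² dt = \frac{125 \pi}{432}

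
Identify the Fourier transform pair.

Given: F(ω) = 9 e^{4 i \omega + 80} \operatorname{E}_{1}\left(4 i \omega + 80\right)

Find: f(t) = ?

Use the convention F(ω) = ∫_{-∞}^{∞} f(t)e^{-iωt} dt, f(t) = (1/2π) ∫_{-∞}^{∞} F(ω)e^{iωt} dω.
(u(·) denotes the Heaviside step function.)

f(t) = \frac{9 e^{- 20 t} u\left(t\right)}{t + 4}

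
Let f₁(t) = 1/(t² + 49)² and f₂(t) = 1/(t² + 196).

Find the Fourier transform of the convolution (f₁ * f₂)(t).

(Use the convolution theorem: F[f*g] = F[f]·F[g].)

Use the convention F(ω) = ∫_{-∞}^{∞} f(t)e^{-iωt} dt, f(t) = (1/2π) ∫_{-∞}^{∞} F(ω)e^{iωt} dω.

F[f₁*f₂](ω) = \frac{\pi^{2} \left(7 \left|{\omega}\right| + 1\right) e^{- 21 \left|{\omega}\right|}}{9604}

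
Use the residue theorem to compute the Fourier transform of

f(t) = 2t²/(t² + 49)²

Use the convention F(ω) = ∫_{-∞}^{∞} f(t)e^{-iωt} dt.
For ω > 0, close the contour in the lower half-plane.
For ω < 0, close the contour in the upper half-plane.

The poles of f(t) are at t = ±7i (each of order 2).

Let g(z) = f(z)e^{-iωz}; for large |z| the factor e^{-iωz} decays in the lower half-plane when ω > 0 and in the upper half-plane when ω < 0.

Case ω > 0 (lower half-plane, clockwise contour ⇒ F(ω) = -2πi·ΣRes):
  Res_{z = - 7 i} g(z) = \frac{i \left(1 - 7 \omega\right) e^{- 7 \omega}}{14} (pole of order 2)
  F(ω) = -2πi·ΣRes = \frac{\pi \left(1 - 7 \omega\right) e^{- 7 \omega}}{7}

Case ω < 0 (upper half-plane, counterclockwise contour ⇒ F(ω) = +2πi·ΣRes):
  Res_{z = 7 i} g(z) = \frac{i \left(- 7 \omega - 1\right) e^{7 \omega}}{14} (pole of order 2)
  F(ω) = 2πi·ΣRes = \frac{\pi \left(7 \omega + 1\right) e^{7 \omega}}{7}

Both cases combine into a single formula in |ω|:

F(ω) = \frac{\pi \left(1 - 7 \left|{\omega}\right|\right) e^{- 7 \left|{\omega}\right|}}{7}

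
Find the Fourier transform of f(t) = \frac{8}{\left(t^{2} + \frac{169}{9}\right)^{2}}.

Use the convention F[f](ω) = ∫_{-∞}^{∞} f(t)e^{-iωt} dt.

F(ω) = \frac{36 \pi \left(13 \left|{\omega}\right| + 3\right) e^{- \frac{13 \left|{\omega}\right|}{3}}}{2197}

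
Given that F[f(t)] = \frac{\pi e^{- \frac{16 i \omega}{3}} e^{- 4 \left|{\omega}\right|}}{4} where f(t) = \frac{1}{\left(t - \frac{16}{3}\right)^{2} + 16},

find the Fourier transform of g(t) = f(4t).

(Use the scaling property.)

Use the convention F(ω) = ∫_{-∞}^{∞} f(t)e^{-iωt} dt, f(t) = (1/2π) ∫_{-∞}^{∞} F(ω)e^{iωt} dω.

F[g](ω) = \frac{\pi e^{- \frac{4 i \omega}{3} - \left|{\omega}\right|}}{16}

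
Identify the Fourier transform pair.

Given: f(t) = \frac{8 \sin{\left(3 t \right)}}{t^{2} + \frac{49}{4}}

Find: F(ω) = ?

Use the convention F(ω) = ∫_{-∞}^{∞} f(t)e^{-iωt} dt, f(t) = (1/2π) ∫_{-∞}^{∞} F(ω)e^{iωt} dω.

F(ω) = \frac{8 i \pi e^{- \frac{7 \left|{\omega + 3}\right|}{2}}}{7} - \frac{8 i \pi e^{- \frac{7 \left|{\omega - 3}\right|}{2}}}{7}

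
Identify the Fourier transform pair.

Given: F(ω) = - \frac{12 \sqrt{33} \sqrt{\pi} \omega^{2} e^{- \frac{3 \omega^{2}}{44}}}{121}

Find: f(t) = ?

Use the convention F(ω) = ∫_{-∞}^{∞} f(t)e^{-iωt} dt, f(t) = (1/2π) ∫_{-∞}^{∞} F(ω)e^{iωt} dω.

f(t) = 4 \left(\frac{44 t^{2}}{3} - 2\right) e^{- \frac{11 t^{2}}{3}}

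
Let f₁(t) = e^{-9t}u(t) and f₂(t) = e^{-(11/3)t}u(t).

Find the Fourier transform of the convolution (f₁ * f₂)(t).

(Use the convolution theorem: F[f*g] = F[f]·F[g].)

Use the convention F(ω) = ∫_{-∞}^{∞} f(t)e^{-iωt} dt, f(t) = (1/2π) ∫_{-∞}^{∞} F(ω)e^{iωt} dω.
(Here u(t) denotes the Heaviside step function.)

F[f₁*f₂](ω) = \frac{3}{\left(i \omega + 9\right) \left(3 i \omega + 11\right)}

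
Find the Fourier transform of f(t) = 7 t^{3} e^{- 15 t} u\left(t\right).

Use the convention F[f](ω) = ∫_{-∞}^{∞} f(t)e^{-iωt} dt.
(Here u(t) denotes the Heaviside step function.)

F(ω) = \frac{42}{\left(i \omega + 15\right)^{4}}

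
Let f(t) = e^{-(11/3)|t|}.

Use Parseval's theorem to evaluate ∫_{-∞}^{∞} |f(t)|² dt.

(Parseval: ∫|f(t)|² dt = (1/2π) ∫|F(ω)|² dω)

∫|f(t)|² dt = \frac{3}{11}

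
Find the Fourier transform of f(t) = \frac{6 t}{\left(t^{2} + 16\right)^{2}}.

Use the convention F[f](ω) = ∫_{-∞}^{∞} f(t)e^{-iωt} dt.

F(ω) = - \frac{3 i \pi \omega e^{- 4 \left|{\omega}\right|}}{4}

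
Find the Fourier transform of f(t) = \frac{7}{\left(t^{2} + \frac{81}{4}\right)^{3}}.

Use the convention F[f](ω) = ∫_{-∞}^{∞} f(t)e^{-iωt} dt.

F(ω) = \frac{7 \pi \left(27 \omega^{2} + 18 \left|{\omega}\right| + 4\right) e^{- \frac{9 \left|{\omega}\right|}{2}}}{19683}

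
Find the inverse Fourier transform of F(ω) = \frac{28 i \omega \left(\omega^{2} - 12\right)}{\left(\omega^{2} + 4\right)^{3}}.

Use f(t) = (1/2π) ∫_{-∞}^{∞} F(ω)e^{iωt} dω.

f(t) = 7 t e^{- 2 \left|{t}\right|} \left|{t}\right|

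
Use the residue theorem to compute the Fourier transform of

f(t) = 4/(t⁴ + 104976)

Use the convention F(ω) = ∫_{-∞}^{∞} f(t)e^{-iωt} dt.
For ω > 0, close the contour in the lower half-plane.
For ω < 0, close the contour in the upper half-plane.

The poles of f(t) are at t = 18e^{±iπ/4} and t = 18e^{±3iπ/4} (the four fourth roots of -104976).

Let g(z) = f(z)e^{-iωz}; for large |z| the factor e^{-iωz} decays in the lower half-plane when ω > 0 and in the upper half-plane when ω < 0.

Case ω > 0 (lower half-plane, clockwise contour ⇒ F(ω) = -2πi·ΣRes):
  Res_{z = - 9 \sqrt{2} - 9 \sqrt{2} i} g(z) = \frac{\sqrt{2} i \left(1 - i\right) e^{9 \sqrt{2} \omega \left(-1 + i\right)}}{11664}
  Res_{z = 9 \sqrt{2} - 9 \sqrt{2} i} g(z) = \frac{\sqrt{2} i \left(1 + i\right) e^{- 9 \sqrt{2} \omega \left(1 + i\right)}}{11664}
  F(ω) = -2πi·ΣRes = \frac{\sqrt{2} \pi \left(1 - i\right) \left(e^{18 \sqrt{2} i \omega} + i\right) e^{- 9 \sqrt{2} \omega \left(1 + i\right)}}{5832} = \frac{\pi e^{- 9 \sqrt{2} \omega} \sin{\left(9 \sqrt{2} \omega + \frac{\pi}{4} \right)}}{1458}

Case ω < 0 (upper half-plane, counterclockwise contour ⇒ F(ω) = +2πi·ΣRes):
  Res_{z = 9 \sqrt{2} + 9 \sqrt{2} i} g(z) = \frac{\sqrt{2} i \left(-1 + i\right) e^{9 \sqrt{2} \omega \left(1 - i\right)}}{11664}
  Res_{z = - 9 \sqrt{2} + 9 \sqrt{2} i} g(z) = \frac{\sqrt{2} \left(1 - i\right) e^{9 \sqrt{2} \omega \left(1 + i\right)}}{11664}
  F(ω) = 2πi·ΣRes = - \frac{\sqrt{2} i \pi \left(i \left(1 - i\right) e^{9 \sqrt{2} \omega \left(1 - i\right)} - \left(1 - i\right) e^{9 \sqrt{2} \omega \left(1 + i\right)}\right)}{5832} = \frac{\pi e^{9 \sqrt{2} \omega} \cos{\left(9 \sqrt{2} \omega + \frac{\pi}{4} \right)}}{1458}

Both cases combine into a single formula in |ω|:

F(ω) = \frac{\pi e^{- 9 \sqrt{2} \left|{\omega}\right|} \sin{\left(9 \sqrt{2} \left|{\omega}\right| + \frac{\pi}{4} \right)}}{1458}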